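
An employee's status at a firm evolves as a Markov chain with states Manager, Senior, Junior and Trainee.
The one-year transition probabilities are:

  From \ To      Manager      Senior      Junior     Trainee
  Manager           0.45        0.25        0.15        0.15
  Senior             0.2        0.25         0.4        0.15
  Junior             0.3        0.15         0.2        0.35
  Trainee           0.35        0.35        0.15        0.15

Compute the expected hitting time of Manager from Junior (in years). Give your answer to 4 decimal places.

3.4435

Let t(s) be the expected number of years to first reach Manager from state s, with t(Manager) = 0. Conditioning on the first year:
t(Senior) = 1 + 0.25·t(Senior) + 0.4·t(Junior) + 0.15·t(Trainee)
t(Junior) = 1 + 0.15·t(Senior) + 0.2·t(Junior) + 0.35·t(Trainee)
t(Trainee) = 1 + 0.35·t(Senior) + 0.15·t(Junior) + 0.15·t(Trainee)
Solving: t(Senior) = 3.8432, t(Junior) = 3.4435, t(Trainee) = 3.3666.
Expected years from Junior to Manager: 3.4435.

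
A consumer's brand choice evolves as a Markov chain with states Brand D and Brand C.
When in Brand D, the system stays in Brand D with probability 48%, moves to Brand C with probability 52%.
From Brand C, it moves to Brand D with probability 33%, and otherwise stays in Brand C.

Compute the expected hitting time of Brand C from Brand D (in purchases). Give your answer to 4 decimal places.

1.9231

Let t(s) be the expected number of purchases to first reach Brand C from state s, with t(Brand C) = 0. Conditioning on the first purchase:
t(Brand D) = 1 + 0.48·t(Brand D)
Solving: t(Brand D) = 1.9231.
Expected purchases from Brand D to Brand C: 1.9231.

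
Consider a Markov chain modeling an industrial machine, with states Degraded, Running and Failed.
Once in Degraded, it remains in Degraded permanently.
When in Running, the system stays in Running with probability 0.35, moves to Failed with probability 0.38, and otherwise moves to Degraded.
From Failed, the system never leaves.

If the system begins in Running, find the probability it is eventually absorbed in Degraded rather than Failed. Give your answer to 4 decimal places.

Let h(s) be the probability of absorption at Degraded starting from transient state s. Then h(Degraded) = 1 and h(Failed) = 0. By first-step analysis:
h(Running) = 0.27·1 + 0.35·h(Running) + 0.38·0
Solving: h(Running) = 0.4154.
Starting from Running, the probability is 0.4154.

0.4154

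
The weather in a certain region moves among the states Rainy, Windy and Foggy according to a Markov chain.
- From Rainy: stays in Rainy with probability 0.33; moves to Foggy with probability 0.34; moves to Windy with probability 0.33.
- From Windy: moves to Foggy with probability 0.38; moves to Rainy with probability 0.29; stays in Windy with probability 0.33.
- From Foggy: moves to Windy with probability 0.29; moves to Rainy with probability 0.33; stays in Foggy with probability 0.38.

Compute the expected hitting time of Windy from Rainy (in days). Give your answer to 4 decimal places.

Let t(s) be the expected number of days to first reach Windy from state s, with t(Windy) = 0. Conditioning on the first day:
t(Rainy) = 1 + 0.33·t(Rainy) + 0.34·t(Foggy)
t(Foggy) = 1 + 0.33·t(Rainy) + 0.38·t(Foggy)
Solving: t(Rainy) = 3.1662, t(Foggy) = 3.2982.
Expected days from Rainy to Windy: 3.1662.

3.1662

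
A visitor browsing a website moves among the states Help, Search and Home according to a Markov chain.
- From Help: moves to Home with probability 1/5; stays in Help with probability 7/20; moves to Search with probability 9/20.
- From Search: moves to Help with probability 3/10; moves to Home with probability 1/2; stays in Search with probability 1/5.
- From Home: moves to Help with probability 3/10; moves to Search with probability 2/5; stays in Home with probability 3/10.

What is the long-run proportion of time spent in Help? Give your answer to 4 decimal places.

Let the stationary distribution be π with π = πP and π_1 + π_2 + π_3 = 1.
π_1 = 0.35·π_1 + 0.3·π_2 + 0.3·π_3
π_2 = 0.45·π_1 + 0.2·π_2 + 0.4·π_3
Solving with the normalization constraint gives π = (0.3158, 0.3465, 0.3377).
So the stationary probability of Help is 0.3158.

0.3158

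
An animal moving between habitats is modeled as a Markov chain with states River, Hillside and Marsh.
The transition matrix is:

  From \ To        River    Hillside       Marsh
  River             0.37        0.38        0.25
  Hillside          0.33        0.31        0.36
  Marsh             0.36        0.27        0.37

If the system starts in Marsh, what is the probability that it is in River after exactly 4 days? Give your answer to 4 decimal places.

Propagate the distribution vector 4 days from Marsh.
After 0 days: (0.0000, 0.0000, 1.0000)
After 1 day: (0.3600, 0.2700, 0.3700)
After 2 days: (0.3555, 0.3204, 0.3241)
After 3 days: (0.3539, 0.3219, 0.3241)
After 4 days: (0.3539, 0.3218, 0.3243)
P(in River after 4 days) = 0.3539

0.3539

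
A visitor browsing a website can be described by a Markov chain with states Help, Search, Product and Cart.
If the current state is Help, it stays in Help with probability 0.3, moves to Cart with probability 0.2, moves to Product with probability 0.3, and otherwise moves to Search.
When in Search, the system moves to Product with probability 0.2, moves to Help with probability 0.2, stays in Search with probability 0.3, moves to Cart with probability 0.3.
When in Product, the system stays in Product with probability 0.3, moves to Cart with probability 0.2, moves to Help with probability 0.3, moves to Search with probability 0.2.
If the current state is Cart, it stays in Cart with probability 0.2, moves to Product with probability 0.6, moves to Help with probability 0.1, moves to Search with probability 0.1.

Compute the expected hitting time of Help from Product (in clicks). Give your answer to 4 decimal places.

Let t(s) be the expected number of clicks to first reach Help from state s, with t(Help) = 0. Conditioning on the first click:
t(Search) = 1 + 0.3·t(Search) + 0.2·t(Product) + 0.3·t(Cart)
t(Product) = 1 + 0.2·t(Search) + 0.3·t(Product) + 0.2·t(Cart)
t(Cart) = 1 + 0.1·t(Search) + 0.6·t(Product) + 0.2·t(Cart)
Solving: t(Search) = 4.7907, t(Product) = 4.2326, t(Cart) = 5.0233.
Expected clicks from Product to Help: 4.2326.

4.2326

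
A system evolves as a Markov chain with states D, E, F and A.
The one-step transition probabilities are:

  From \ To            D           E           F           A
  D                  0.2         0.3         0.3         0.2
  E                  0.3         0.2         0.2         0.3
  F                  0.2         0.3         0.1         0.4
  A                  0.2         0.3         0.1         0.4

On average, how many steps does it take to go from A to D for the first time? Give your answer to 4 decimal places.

Let t(s) be the expected number of steps to first reach D from state s, with t(D) = 0. Conditioning on the first step:
t(E) = 1 + 0.2·t(E) + 0.2·t(F) + 0.3·t(A)
t(F) = 1 + 0.3·t(E) + 0.1·t(F) + 0.4·t(A)
t(A) = 1 + 0.3·t(E) + 0.1·t(F) + 0.4·t(A)
Solving: t(E) = 4.0000, t(F) = 4.4000, t(A) = 4.4000.
Expected steps from A to D: 4.4000.

4.4000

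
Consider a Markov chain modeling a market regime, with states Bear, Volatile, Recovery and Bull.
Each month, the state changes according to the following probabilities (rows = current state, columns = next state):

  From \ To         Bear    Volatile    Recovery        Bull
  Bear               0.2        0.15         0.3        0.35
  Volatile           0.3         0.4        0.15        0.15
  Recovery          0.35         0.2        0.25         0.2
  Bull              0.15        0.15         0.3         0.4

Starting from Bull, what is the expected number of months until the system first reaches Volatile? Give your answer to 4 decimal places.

Let t(s) be the expected number of months to first reach Volatile from state s, with t(Volatile) = 0. Conditioning on the first month:
t(Bear) = 1 + 0.2·t(Bear) + 0.3·t(Recovery) + 0.35·t(Bull)
t(Recovery) = 1 + 0.35·t(Bear) + 0.25·t(Recovery) + 0.2·t(Bull)
t(Bull) = 1 + 0.15·t(Bear) + 0.3·t(Recovery) + 0.4·t(Bull)
Solving: t(Bear) = 6.0870, t(Recovery) = 5.7971, t(Bull) = 6.0870.
Expected months from Bull to Volatile: 6.0870.

6.0870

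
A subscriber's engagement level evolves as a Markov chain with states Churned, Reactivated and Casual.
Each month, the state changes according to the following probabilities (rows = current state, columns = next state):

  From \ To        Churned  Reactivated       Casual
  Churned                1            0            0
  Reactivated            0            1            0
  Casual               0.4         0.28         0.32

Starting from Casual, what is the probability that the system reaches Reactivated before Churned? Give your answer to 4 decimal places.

0.4118

Let h(s) be the probability of absorption at Reactivated starting from transient state s. Then h(Reactivated) = 1 and h(Churned) = 0. By first-step analysis:
h(Casual) = 0.4·0 + 0.28·1 + 0.32·h(Casual)
Solving: h(Casual) = 0.4118.
Starting from Casual, the probability is 0.4118.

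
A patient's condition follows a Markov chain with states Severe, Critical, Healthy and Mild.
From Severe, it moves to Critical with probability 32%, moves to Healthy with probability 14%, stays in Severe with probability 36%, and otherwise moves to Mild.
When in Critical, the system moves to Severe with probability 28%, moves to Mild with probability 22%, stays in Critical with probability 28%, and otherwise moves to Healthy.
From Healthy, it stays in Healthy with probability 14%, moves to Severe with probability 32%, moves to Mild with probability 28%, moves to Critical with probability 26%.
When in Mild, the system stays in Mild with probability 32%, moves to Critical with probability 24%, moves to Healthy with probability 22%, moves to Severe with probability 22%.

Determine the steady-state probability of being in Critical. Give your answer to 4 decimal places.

0.2785

Let the stationary distribution be π with π = πP and π_1 + π_2 + π_3 + π_4 = 1.
π_1 = 0.36·π_1 + 0.28·π_2 + 0.32·π_3 + 0.22·π_4
π_2 = 0.32·π_1 + 0.28·π_2 + 0.26·π_3 + 0.24·π_4
π_3 = 0.14·π_1 + 0.22·π_2 + 0.14·π_3 + 0.22·π_4
Solving with the normalization constraint gives π = (0.2964, 0.2785, 0.1817, 0.2434).
So the stationary probability of Critical is 0.2785.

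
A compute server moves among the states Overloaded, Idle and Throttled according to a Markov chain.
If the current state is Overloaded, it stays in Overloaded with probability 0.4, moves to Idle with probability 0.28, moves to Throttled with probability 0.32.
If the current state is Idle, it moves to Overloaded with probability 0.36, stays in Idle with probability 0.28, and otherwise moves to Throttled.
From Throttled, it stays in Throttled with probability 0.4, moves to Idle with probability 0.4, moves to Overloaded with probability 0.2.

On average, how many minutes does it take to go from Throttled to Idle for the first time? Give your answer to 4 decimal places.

2.7027

Let t(s) be the expected number of minutes to first reach Idle from state s, with t(Idle) = 0. Conditioning on the first minute:
t(Overloaded) = 1 + 0.4·t(Overloaded) + 0.32·t(Throttled)
t(Throttled) = 1 + 0.2·t(Overloaded) + 0.4·t(Throttled)
Solving: t(Overloaded) = 3.1081, t(Throttled) = 2.7027.
Expected minutes from Throttled to Idle: 2.7027.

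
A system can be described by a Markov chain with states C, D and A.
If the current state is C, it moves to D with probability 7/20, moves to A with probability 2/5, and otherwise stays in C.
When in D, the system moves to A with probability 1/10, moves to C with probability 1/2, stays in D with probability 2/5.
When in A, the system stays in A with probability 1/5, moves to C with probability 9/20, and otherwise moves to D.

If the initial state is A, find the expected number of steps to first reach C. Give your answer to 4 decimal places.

Let t(s) be the expected number of steps to first reach C from state s, with t(C) = 0. Conditioning on the first step:
t(D) = 1 + 0.4·t(D) + 0.1·t(A)
t(A) = 1 + 0.35·t(D) + 0.2·t(A)
Solving: t(D) = 2.0225, t(A) = 2.1348.
Expected steps from A to C: 2.1348.

2.1348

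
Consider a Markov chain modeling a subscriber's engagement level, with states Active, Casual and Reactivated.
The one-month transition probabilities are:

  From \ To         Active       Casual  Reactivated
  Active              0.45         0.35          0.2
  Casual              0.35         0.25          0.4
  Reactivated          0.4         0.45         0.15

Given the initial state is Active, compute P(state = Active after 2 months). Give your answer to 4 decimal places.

0.4050

Sum over the intermediate state after 1 month:
P = P(Active→Active)·P(Active→Active) + P(Active→Casual)·P(Casual→Active) + P(Active→Reactivated)·P(Reactivated→Active)
  = 0.45×0.45 + 0.35×0.35 + 0.2×0.4
  = 0.2025 + 0.1225 + 0.0800 = 0.4050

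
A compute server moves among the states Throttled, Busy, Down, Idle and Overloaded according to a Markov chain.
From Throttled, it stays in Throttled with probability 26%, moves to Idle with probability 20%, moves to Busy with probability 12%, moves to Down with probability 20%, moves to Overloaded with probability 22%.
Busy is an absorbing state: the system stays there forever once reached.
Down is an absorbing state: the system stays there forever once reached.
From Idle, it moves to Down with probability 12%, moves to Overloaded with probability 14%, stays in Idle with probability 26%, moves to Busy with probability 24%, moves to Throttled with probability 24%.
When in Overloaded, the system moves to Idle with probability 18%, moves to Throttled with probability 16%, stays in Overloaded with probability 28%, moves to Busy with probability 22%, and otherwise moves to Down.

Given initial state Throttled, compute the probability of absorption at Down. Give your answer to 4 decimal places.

Let h(s) be the probability of absorption at Down starting from transient state s. Then h(Down) = 1 and h(Busy) = 0. By first-step analysis:
h(Throttled) = 0.26·h(Throttled) + 0.12·0 + 0.2·1 + 0.2·h(Idle) + 0.22·h(Overloaded)
h(Idle) = 0.24·h(Throttled) + 0.24·0 + 0.12·1 + 0.26·h(Idle) + 0.14·h(Overloaded)
h(Overloaded) = 0.16·h(Throttled) + 0.22·0 + 0.16·1 + 0.18·h(Idle) + 0.28·h(Overloaded)
Solving: h(Throttled) = 0.5118, h(Idle) = 0.4112, h(Overloaded) = 0.4388.
Starting from Throttled, the probability is 0.5118.

0.5118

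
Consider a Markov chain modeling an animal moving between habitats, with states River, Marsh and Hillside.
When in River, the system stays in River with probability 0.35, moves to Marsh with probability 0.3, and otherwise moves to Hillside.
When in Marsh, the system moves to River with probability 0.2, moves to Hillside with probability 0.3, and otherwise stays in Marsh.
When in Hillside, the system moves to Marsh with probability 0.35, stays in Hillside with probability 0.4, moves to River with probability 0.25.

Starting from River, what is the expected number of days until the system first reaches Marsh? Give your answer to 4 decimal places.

3.1405

Let t(s) be the expected number of days to first reach Marsh from state s, with t(Marsh) = 0. Conditioning on the first day:
t(River) = 1 + 0.35·t(River) + 0.35·t(Hillside)
t(Hillside) = 1 + 0.25·t(River) + 0.4·t(Hillside)
Solving: t(River) = 3.1405, t(Hillside) = 2.9752.
Expected days from River to Marsh: 3.1405.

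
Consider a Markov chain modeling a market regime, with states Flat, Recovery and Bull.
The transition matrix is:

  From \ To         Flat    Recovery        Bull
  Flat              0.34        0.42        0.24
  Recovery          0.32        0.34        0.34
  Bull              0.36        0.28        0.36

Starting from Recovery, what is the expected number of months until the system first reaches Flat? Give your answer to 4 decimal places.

2.9951

Let t(s) be the expected number of months to first reach Flat from state s, with t(Flat) = 0. Conditioning on the first month:
t(Recovery) = 1 + 0.34·t(Recovery) + 0.34·t(Bull)
t(Bull) = 1 + 0.28·t(Recovery) + 0.36·t(Bull)
Solving: t(Recovery) = 2.9951, t(Bull) = 2.8729.
Expected months from Recovery to Flat: 2.9951.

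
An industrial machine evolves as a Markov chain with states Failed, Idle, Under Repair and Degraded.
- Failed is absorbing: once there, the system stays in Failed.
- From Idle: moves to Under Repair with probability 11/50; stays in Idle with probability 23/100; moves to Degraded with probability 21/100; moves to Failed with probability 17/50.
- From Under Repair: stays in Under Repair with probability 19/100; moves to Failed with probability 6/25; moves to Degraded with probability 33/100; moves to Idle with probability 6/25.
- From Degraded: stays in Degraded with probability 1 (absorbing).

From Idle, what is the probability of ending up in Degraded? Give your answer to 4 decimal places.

0.4251

Let h(s) be the probability of absorption at Degraded starting from transient state s. Then h(Degraded) = 1 and h(Failed) = 0. By first-step analysis:
h(Idle) = 0.34·0 + 0.23·h(Idle) + 0.22·h(Under Repair) + 0.21·1
h(Under Repair) = 0.24·0 + 0.24·h(Idle) + 0.19·h(Under Repair) + 0.33·1
Solving: h(Idle) = 0.4251, h(Under Repair) = 0.5334.
Starting from Idle, the probability is 0.4251.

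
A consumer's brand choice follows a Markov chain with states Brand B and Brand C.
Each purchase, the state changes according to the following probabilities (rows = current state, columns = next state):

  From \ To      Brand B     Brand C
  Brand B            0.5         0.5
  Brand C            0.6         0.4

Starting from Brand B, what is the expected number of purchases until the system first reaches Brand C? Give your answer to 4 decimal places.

2.0000

Let t(s) be the expected number of purchases to first reach Brand C from state s, with t(Brand C) = 0. Conditioning on the first purchase:
t(Brand B) = 1 + 0.5·t(Brand B)
Solving: t(Brand B) = 2.0000.
Expected purchases from Brand B to Brand C: 2.0000.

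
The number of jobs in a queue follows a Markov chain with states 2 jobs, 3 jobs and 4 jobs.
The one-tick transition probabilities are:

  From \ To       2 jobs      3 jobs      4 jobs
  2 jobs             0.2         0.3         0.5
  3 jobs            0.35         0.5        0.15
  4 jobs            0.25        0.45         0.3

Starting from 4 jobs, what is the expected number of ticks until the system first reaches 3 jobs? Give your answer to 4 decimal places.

2.4138

Let t(s) be the expected number of ticks to first reach 3 jobs from state s, with t(3 jobs) = 0. Conditioning on the first tick:
t(2 jobs) = 1 + 0.2·t(2 jobs) + 0.5·t(4 jobs)
t(4 jobs) = 1 + 0.25·t(2 jobs) + 0.3·t(4 jobs)
Solving: t(2 jobs) = 2.7586, t(4 jobs) = 2.4138.
Expected ticks from 4 jobs to 3 jobs: 2.4138.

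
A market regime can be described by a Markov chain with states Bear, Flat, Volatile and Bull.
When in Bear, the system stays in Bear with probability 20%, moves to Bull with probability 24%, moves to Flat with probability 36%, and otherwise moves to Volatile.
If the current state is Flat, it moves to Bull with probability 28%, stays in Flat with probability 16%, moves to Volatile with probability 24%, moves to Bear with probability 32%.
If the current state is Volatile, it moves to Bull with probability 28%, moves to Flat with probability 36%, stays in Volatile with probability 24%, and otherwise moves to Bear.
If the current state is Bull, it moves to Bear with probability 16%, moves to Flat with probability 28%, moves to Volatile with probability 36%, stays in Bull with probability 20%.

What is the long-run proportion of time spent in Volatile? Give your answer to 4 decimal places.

Let the stationary distribution be π with π = πP and π_1 + π_2 + π_3 + π_4 = 1.
π_1 = 0.2·π_1 + 0.32·π_2 + 0.12·π_3 + 0.16·π_4
π_2 = 0.36·π_1 + 0.16·π_2 + 0.36·π_3 + 0.28·π_4
π_3 = 0.2·π_1 + 0.24·π_2 + 0.24·π_3 + 0.36·π_4
Solving with the normalization constraint gives π = (0.2029, 0.2832, 0.2621, 0.2517).
So the stationary probability of Volatile is 0.2621.

0.2621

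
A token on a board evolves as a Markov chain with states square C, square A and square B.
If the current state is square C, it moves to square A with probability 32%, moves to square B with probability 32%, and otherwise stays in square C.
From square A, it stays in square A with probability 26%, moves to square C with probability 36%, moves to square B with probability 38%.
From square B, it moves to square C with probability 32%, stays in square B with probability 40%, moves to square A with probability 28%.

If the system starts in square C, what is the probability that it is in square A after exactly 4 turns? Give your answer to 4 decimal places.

Propagate the distribution vector 4 turns from square C.
After 0 turns: (1.0000, 0.0000, 0.0000)
After 1 turn: (0.3600, 0.3200, 0.3200)
After 2 turns: (0.3472, 0.2880, 0.3648)
After 3 turns: (0.3454, 0.2881, 0.3665)
After 4 turns: (0.3453, 0.2881, 0.3666)
P(in square A after 4 turns) = 0.2881

0.2881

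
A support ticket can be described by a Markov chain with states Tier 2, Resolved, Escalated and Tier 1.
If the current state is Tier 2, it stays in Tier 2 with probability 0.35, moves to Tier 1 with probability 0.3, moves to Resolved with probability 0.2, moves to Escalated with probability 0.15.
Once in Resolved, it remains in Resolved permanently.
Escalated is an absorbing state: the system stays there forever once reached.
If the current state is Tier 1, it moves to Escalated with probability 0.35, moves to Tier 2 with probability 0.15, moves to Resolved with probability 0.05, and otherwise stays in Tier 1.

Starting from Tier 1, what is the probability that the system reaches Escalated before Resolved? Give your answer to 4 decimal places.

Let h(s) be the probability of absorption at Escalated starting from transient state s. Then h(Escalated) = 1 and h(Resolved) = 0. By first-step analysis:
h(Tier 2) = 0.35·h(Tier 2) + 0.2·0 + 0.15·1 + 0.3·h(Tier 1)
h(Tier 1) = 0.15·h(Tier 2) + 0.05·0 + 0.35·1 + 0.45·h(Tier 1)
Solving: h(Tier 2) = 0.6000, h(Tier 1) = 0.8000.
Starting from Tier 1, the probability is 0.8000.

0.8000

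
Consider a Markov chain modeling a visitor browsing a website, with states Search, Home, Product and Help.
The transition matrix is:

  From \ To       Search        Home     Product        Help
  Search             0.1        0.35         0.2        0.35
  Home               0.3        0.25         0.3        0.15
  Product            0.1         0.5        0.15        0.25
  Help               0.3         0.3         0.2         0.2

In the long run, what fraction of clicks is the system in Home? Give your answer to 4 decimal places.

Let the stationary distribution be π with π = πP and π_1 + π_2 + π_3 + π_4 = 1.
π_1 = 0.1·π_1 + 0.3·π_2 + 0.1·π_3 + 0.3·π_4
π_2 = 0.35·π_1 + 0.25·π_2 + 0.5·π_3 + 0.3·π_4
π_3 = 0.2·π_1 + 0.3·π_2 + 0.15·π_3 + 0.2·π_4
Solving with the normalization constraint gives π = (0.2129, 0.3383, 0.2227, 0.2262).
So the stationary probability of Home is 0.3383.

0.3383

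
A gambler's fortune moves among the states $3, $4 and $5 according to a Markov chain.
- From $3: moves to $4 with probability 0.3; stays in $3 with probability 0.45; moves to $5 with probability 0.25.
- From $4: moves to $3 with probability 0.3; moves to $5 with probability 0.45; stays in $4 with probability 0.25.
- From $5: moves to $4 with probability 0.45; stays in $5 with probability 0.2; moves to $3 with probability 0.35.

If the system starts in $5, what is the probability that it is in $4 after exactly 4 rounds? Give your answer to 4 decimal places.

Propagate the distribution vector 4 rounds from $5.
After 0 rounds: (0.0000, 0.0000, 1.0000)
After 1 round: (0.3500, 0.4500, 0.2000)
After 2 rounds: (0.3625, 0.3075, 0.3300)
After 3 rounds: (0.3709, 0.3341, 0.2950)
After 4 rounds: (0.3704, 0.3275, 0.3021)
P(in $4 after 4 rounds) = 0.3275

0.3275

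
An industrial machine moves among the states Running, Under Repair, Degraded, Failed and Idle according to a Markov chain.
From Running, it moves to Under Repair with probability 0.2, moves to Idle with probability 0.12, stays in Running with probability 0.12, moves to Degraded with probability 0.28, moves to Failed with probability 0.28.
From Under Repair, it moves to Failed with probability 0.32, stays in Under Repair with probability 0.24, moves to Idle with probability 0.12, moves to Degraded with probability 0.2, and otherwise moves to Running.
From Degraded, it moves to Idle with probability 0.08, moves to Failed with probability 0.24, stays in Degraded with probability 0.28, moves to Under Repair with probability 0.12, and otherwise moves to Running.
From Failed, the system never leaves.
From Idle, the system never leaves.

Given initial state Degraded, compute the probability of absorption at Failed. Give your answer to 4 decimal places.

0.7333

Let h(s) be the probability of absorption at Failed starting from transient state s. Then h(Failed) = 1 and h(Idle) = 0. By first-step analysis:
h(Running) = 0.12·h(Running) + 0.2·h(Under Repair) + 0.28·h(Degraded) + 0.28·1 + 0.12·0
h(Under Repair) = 0.12·h(Running) + 0.24·h(Under Repair) + 0.2·h(Degraded) + 0.32·1 + 0.12·0
h(Degraded) = 0.28·h(Running) + 0.12·h(Under Repair) + 0.28·h(Degraded) + 0.24·1 + 0.08·0
Solving: h(Running) = 0.7168, h(Under Repair) = 0.7272, h(Degraded) = 0.7333.
Starting from Degraded, the probability is 0.7333.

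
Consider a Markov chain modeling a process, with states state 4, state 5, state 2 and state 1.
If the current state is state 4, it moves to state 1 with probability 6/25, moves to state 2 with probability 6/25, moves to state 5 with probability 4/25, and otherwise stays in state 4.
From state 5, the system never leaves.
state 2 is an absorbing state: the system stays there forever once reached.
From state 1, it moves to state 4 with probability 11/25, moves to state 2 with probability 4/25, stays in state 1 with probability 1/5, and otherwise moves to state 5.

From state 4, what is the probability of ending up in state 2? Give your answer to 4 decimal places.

Let h(s) be the probability of absorption at state 2 starting from transient state s. Then h(state 2) = 1 and h(state 5) = 0. By first-step analysis:
h(state 4) = 0.36·h(state 4) + 0.16·0 + 0.24·1 + 0.24·h(state 1)
h(state 1) = 0.44·h(state 4) + 0.2·0 + 0.16·1 + 0.2·h(state 1)
Solving: h(state 4) = 0.5669, h(state 1) = 0.5118.
Starting from state 4, the probability is 0.5669.

0.5669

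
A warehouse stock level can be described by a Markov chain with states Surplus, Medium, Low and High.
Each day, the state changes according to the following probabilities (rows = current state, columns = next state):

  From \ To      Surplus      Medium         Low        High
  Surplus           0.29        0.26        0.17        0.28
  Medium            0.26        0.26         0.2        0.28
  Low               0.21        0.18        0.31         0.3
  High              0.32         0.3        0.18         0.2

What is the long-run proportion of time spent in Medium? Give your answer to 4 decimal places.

Let the stationary distribution be π with π = πP and π_1 + π_2 + π_3 + π_4 = 1.
π_1 = 0.29·π_1 + 0.26·π_2 + 0.21·π_3 + 0.32·π_4
π_2 = 0.26·π_1 + 0.26·π_2 + 0.18·π_3 + 0.3·π_4
π_3 = 0.17·π_1 + 0.2·π_2 + 0.31·π_3 + 0.18·π_4
Solving with the normalization constraint gives π = (0.2735, 0.2538, 0.2096, 0.2631).
So the stationary probability of Medium is 0.2538.

0.2538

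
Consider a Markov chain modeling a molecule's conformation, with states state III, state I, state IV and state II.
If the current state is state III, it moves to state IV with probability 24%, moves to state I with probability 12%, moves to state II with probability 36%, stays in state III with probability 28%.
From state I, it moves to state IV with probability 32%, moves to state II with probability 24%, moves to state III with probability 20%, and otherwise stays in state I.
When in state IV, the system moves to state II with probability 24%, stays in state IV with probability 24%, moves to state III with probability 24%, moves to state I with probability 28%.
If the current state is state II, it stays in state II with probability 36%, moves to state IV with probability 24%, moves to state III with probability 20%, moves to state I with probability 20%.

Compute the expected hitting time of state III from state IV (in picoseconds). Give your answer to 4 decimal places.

Let t(s) be the expected number of picoseconds to first reach state III from state s, with t(state III) = 0. Conditioning on the first picosecond:
t(state I) = 1 + 0.24·t(state I) + 0.32·t(state IV) + 0.24·t(state II)
t(state IV) = 1 + 0.28·t(state I) + 0.24·t(state IV) + 0.24·t(state II)
t(state II) = 1 + 0.2·t(state I) + 0.24·t(state IV) + 0.36·t(state II)
Solving: t(state I) = 4.7384, t(state IV) = 4.5629, t(state II) = 4.7543.
Expected picoseconds from state IV to state III: 4.5629.

4.5629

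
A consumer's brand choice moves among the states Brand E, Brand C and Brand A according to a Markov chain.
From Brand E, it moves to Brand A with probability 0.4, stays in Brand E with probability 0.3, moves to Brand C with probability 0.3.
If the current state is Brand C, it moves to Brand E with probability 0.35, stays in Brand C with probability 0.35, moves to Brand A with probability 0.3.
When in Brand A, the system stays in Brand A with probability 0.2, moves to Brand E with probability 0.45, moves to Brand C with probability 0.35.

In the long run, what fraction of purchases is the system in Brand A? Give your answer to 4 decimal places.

0.3057

Let the stationary distribution be π with π = πP and π_1 + π_2 + π_3 = 1.
π_1 = 0.3·π_1 + 0.35·π_2 + 0.45·π_3
π_2 = 0.3·π_1 + 0.35·π_2 + 0.35·π_3
Solving with the normalization constraint gives π = (0.3624, 0.3319, 0.3057).
So the stationary probability of Brand A is 0.3057.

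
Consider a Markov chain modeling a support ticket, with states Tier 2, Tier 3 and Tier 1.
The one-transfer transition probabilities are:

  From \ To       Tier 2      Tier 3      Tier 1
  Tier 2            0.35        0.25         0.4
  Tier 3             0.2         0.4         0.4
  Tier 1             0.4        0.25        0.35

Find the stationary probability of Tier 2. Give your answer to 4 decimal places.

Let the stationary distribution be π with π = πP and π_1 + π_2 + π_3 = 1.
π_1 = 0.35·π_1 + 0.2·π_2 + 0.4·π_3
π_2 = 0.25·π_1 + 0.4·π_2 + 0.25·π_3
Solving with the normalization constraint gives π = (0.3249, 0.2941, 0.3810).
So the stationary probability of Tier 2 is 0.3249.

0.3249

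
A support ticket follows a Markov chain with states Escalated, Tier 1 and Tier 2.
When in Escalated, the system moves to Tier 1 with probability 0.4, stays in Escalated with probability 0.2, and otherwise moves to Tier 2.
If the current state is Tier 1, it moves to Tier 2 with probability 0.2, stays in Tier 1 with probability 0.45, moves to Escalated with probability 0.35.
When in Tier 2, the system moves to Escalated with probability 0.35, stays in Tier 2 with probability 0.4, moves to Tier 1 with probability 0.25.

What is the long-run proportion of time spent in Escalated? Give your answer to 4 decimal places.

Let the stationary distribution be π with π = πP and π_1 + π_2 + π_3 = 1.
π_1 = 0.2·π_1 + 0.35·π_2 + 0.35·π_3
π_2 = 0.4·π_1 + 0.45·π_2 + 0.25·π_3
Solving with the normalization constraint gives π = (0.3043, 0.3696, 0.3261).
So the stationary probability of Escalated is 0.3043.

0.3043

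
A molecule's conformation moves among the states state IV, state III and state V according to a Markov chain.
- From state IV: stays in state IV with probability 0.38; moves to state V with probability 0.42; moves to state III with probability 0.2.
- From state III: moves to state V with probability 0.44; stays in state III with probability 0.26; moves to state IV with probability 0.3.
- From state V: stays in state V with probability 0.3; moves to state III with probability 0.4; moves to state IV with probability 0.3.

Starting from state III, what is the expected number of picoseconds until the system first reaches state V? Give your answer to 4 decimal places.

Let t(s) be the expected number of picoseconds to first reach state V from state s, with t(state V) = 0. Conditioning on the first picosecond:
t(state IV) = 1 + 0.38·t(state IV) + 0.2·t(state III)
t(state III) = 1 + 0.3·t(state IV) + 0.26·t(state III)
Solving: t(state IV) = 2.3571, t(state III) = 2.3069.
Expected picoseconds from state III to state V: 2.3069.

2.3069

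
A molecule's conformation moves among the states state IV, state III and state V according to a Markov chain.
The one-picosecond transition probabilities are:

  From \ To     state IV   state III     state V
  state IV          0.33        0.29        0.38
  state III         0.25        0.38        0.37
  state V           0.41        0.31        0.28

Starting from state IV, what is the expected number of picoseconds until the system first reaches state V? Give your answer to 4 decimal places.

Let t(s) be the expected number of picoseconds to first reach state V from state s, with t(state V) = 0. Conditioning on the first picosecond:
t(state IV) = 1 + 0.33·t(state IV) + 0.29·t(state III)
t(state III) = 1 + 0.25·t(state IV) + 0.38·t(state III)
Solving: t(state IV) = 2.6538, t(state III) = 2.6830.
Expected picoseconds from state IV to state V: 2.6538.

2.6538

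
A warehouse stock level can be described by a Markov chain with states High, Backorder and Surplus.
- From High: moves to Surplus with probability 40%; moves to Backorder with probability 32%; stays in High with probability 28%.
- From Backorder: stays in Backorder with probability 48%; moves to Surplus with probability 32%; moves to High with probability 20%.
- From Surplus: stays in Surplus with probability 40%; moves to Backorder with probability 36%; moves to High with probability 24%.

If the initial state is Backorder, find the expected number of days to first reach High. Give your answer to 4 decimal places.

Let t(s) be the expected number of days to first reach High from state s, with t(High) = 0. Conditioning on the first day:
t(Backorder) = 1 + 0.48·t(Backorder) + 0.32·t(Surplus)
t(Surplus) = 1 + 0.36·t(Backorder) + 0.4·t(Surplus)
Solving: t(Backorder) = 4.6748, t(Surplus) = 4.4715.
Expected days from Backorder to High: 4.6748.

4.6748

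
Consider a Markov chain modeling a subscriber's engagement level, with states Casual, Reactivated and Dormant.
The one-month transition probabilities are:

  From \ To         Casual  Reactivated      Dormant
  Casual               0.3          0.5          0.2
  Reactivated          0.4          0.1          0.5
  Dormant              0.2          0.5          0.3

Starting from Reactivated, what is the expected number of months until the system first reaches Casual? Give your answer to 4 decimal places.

3.1579

Let t(s) be the expected number of months to first reach Casual from state s, with t(Casual) = 0. Conditioning on the first month:
t(Reactivated) = 1 + 0.1·t(Reactivated) + 0.5·t(Dormant)
t(Dormant) = 1 + 0.5·t(Reactivated) + 0.3·t(Dormant)
Solving: t(Reactivated) = 3.1579, t(Dormant) = 3.6842.
Expected months from Reactivated to Casual: 3.1579.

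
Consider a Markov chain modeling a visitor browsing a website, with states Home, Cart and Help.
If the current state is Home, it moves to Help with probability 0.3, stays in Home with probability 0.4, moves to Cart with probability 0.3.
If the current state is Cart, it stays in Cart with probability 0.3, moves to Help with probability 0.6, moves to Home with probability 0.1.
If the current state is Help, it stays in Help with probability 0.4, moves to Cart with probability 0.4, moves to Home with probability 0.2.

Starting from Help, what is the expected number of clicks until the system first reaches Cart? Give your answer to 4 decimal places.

2.6667

Let t(s) be the expected number of clicks to first reach Cart from state s, with t(Cart) = 0. Conditioning on the first click:
t(Home) = 1 + 0.4·t(Home) + 0.3·t(Help)
t(Help) = 1 + 0.2·t(Home) + 0.4·t(Help)
Solving: t(Home) = 3.0000, t(Help) = 2.6667.
Expected clicks from Help to Cart: 2.6667.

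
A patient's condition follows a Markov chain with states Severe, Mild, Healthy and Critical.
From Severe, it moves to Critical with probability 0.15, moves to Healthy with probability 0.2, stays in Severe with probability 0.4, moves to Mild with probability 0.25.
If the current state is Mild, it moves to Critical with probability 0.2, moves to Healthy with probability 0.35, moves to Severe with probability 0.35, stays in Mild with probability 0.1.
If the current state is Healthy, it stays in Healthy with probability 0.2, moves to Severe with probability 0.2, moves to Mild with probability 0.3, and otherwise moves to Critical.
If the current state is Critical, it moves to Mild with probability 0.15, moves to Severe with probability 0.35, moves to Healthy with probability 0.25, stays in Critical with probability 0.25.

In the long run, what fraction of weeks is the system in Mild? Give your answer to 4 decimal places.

Let the stationary distribution be π with π = πP and π_1 + π_2 + π_3 + π_4 = 1.
π_1 = 0.4·π_1 + 0.35·π_2 + 0.2·π_3 + 0.35·π_4
π_2 = 0.25·π_1 + 0.1·π_2 + 0.3·π_3 + 0.15·π_4
π_3 = 0.2·π_1 + 0.35·π_2 + 0.2·π_3 + 0.25·π_4
Solving with the normalization constraint gives π = (0.3302, 0.2089, 0.2423, 0.2187).
So the stationary probability of Mild is 0.2089.

0.2089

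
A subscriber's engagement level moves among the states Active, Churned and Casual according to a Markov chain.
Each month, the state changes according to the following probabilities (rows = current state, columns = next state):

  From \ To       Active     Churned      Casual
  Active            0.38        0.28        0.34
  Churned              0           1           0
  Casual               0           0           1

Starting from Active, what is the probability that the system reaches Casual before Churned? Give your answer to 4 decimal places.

Let h(s) be the probability of absorption at Casual starting from transient state s. Then h(Casual) = 1 and h(Churned) = 0. By first-step analysis:
h(Active) = 0.38·h(Active) + 0.28·0 + 0.34·1
Solving: h(Active) = 0.5484.
Starting from Active, the probability is 0.5484.

0.5484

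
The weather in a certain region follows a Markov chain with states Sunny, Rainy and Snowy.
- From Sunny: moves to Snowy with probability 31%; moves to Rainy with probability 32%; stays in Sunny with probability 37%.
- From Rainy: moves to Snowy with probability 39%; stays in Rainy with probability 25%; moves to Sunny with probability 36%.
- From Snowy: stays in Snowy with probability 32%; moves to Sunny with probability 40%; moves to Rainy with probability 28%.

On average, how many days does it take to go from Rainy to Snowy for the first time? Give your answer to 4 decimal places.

2.7708

Let t(s) be the expected number of days to first reach Snowy from state s, with t(Snowy) = 0. Conditioning on the first day:
t(Sunny) = 1 + 0.37·t(Sunny) + 0.32·t(Rainy)
t(Rainy) = 1 + 0.36·t(Sunny) + 0.25·t(Rainy)
Solving: t(Sunny) = 2.9947, t(Rainy) = 2.7708.
Expected days from Rainy to Snowy: 2.7708.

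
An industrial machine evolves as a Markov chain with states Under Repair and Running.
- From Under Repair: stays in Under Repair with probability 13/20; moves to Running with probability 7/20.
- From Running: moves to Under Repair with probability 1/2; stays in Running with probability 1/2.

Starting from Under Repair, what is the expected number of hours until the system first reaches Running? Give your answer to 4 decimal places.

Let t(s) be the expected number of hours to first reach Running from state s, with t(Running) = 0. Conditioning on the first hour:
t(Under Repair) = 1 + 0.65·t(Under Repair)
Solving: t(Under Repair) = 2.8571.
Expected hours from Under Repair to Running: 2.8571.

2.8571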